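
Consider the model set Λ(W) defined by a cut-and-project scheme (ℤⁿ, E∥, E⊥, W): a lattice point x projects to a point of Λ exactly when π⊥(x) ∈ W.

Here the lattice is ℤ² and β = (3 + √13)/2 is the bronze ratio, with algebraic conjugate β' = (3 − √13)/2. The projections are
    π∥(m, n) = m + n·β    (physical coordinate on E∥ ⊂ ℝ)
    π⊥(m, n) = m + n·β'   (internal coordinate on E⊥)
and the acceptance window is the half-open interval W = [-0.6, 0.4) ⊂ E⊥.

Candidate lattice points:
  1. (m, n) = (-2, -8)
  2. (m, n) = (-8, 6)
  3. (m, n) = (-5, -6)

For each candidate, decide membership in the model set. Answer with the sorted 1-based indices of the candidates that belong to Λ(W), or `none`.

Numerically β ≈ 3.30278 and β' = −1/β ≈ -0.30278.
[1] lift (-2,-8): star map gives 0.42221; window check -0.6 ≤ 0.42221 < 0.4 is false → out
[2] lift (-8,6): star map gives -9.81665; window check -0.6 ≤ -9.81665 < 0.4 is false → out
[3] lift (-5,-6): star map gives -3.18335; window check -0.6 ≤ -3.18335 < 0.4 is false → out

none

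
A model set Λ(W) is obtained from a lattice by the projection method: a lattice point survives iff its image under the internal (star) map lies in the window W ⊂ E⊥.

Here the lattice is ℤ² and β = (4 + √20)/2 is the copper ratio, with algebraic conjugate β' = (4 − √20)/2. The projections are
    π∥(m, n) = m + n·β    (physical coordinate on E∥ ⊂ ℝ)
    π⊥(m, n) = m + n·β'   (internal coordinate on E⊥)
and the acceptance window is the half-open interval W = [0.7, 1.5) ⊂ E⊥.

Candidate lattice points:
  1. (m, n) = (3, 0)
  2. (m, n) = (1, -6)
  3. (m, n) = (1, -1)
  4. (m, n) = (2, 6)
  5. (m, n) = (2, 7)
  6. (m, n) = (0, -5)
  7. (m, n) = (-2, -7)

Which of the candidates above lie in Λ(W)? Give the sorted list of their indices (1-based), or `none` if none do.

3, 6

Compute β' = (4−√20)/2 = -0.23607, so π⊥(m,n) = m -0.23607·n.
#1 (3,0): internal coord 3 + (0)·β' = +3.00000; +3.00000 ∉ [0.7, 1.5) → out
#2 (1,-6): internal coord 1 + (-6)·β' = +2.41641; +2.41641 ∉ [0.7, 1.5) → out
#3 (1,-1): internal coord 1 + (-1)·β' = +1.23607; +1.23607 ∈ [0.7, 1.5) → IN Λ
#4 (2,6): internal coord 2 + (6)·β' = +0.58359; +0.58359 ∉ [0.7, 1.5) → out
#5 (2,7): internal coord 2 + (7)·β' = +0.34752; +0.34752 ∉ [0.7, 1.5) → out
#6 (0,-5): internal coord 0 + (-5)·β' = +1.18034; +1.18034 ∈ [0.7, 1.5) → IN Λ
#7 (-2,-7): internal coord -2 + (-7)·β' = -0.34752; -0.34752 ∉ [0.7, 1.5) → out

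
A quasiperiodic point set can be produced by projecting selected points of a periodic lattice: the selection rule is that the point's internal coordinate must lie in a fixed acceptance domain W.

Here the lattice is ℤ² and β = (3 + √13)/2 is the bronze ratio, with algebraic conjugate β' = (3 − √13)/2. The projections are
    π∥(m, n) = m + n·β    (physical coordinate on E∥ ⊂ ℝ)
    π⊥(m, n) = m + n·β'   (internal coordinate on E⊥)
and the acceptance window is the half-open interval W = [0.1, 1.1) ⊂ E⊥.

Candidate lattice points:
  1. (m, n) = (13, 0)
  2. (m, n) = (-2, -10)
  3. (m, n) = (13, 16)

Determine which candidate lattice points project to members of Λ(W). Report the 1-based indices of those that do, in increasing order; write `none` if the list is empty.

2

Numerically β ≈ 3.30278 and β' = −1/β ≈ -0.30278.
[1] lift (13,0): star map gives 13.00000; window check 0.1 ≤ 13.00000 < 1.1 is false → out
[2] lift (-2,-10): star map gives 1.02776; window check 0.1 ≤ 1.02776 < 1.1 is true → IN Λ
[3] lift (13,16): star map gives 8.15559; window check 0.1 ≤ 8.15559 < 1.1 is false → out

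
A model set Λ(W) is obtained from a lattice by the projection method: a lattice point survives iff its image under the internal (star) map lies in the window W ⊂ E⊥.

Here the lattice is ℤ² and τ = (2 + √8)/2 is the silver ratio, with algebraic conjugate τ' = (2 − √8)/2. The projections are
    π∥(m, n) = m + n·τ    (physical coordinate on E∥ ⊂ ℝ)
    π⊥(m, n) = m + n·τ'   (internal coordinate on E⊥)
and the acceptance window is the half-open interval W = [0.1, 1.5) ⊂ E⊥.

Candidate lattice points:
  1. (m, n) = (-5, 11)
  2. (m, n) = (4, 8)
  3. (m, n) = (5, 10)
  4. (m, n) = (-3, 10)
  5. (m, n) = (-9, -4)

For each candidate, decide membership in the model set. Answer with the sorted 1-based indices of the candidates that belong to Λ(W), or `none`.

Compute τ' = (2−√8)/2 = -0.414214, so π⊥(m,n) = m -0.414214·n.
candidate 1: (m,n)=(-5,11) → π∥ = -5+11·τ ≈ 21.556349, π⊥ = -5+11·τ' ≈ -9.556349 ∉ [0.1, 1.5) ⇒ out
candidate 2: (m,n)=(4,8) → π∥ = 4+8·τ ≈ 23.313708, π⊥ = 4+8·τ' ≈ 0.686292 ∈ [0.1, 1.5) ⇒ IN Λ
candidate 3: (m,n)=(5,10) → π∥ = 5+10·τ ≈ 29.142136, π⊥ = 5+10·τ' ≈ 0.857864 ∈ [0.1, 1.5) ⇒ IN Λ
candidate 4: (m,n)=(-3,10) → π∥ = -3+10·τ ≈ 21.142136, π⊥ = -3+10·τ' ≈ -7.142136 ∉ [0.1, 1.5) ⇒ out
candidate 5: (m,n)=(-9,-4) → π∥ = -9-4·τ ≈ -18.656854, π⊥ = -9-4·τ' ≈ -7.343146 ∉ [0.1, 1.5) ⇒ out

2, 3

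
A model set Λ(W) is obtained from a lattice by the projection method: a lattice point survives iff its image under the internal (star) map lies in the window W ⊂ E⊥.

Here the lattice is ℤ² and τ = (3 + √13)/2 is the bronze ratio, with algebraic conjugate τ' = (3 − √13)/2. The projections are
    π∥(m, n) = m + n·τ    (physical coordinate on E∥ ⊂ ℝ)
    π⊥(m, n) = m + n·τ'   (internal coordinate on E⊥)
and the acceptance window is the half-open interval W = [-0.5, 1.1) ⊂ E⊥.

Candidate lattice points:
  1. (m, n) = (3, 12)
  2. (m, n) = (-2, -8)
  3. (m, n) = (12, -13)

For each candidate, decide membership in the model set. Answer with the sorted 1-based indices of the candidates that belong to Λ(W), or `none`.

Compute τ' = (3−√13)/2 = -0.3028, so π⊥(m,n) = m -0.3028·n.
#1 (3,12): internal coord 3 + (12)·τ' = -0.6333; -0.6333 ∉ [-0.5, 1.1) → out
#2 (-2,-8): internal coord -2 + (-8)·τ' = +0.4222; +0.4222 ∈ [-0.5, 1.1) → IN Λ
#3 (12,-13): internal coord 12 + (-13)·τ' = +15.9361; +15.9361 ∉ [-0.5, 1.1) → out

2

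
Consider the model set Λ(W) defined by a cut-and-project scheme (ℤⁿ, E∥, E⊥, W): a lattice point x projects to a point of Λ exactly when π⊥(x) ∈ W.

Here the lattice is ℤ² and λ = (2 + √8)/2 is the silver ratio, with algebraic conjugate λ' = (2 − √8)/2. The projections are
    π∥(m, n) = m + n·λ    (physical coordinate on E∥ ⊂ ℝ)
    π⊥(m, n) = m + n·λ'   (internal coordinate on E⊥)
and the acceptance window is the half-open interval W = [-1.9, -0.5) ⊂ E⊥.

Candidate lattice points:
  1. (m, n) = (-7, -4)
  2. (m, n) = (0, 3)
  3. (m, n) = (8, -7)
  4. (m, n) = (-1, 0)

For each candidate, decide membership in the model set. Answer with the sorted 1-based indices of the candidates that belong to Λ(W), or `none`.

Compute λ' = (2−√8)/2 = -0.41421, so π⊥(m,n) = m -0.41421·n.
candidate 1: (m,n)=(-7,-4) → π∥ = -7-4·λ ≈ -16.65685, π⊥ = -7-4·λ' ≈ -5.34315 ∉ [-1.9, -0.5) ⇒ out
candidate 2: (m,n)=(0,3) → π∥ = 0+3·λ ≈ 7.24264, π⊥ = 0+3·λ' ≈ -1.24264 ∈ [-1.9, -0.5) ⇒ IN Λ
candidate 3: (m,n)=(8,-7) → π∥ = 8-7·λ ≈ -8.89949, π⊥ = 8-7·λ' ≈ 10.89949 ∉ [-1.9, -0.5) ⇒ out
candidate 4: (m,n)=(-1,0) → π∥ = -1+0·λ ≈ -1.00000, π⊥ = -1+0·λ' ≈ -1.00000 ∈ [-1.9, -0.5) ⇒ IN Λ

2, 4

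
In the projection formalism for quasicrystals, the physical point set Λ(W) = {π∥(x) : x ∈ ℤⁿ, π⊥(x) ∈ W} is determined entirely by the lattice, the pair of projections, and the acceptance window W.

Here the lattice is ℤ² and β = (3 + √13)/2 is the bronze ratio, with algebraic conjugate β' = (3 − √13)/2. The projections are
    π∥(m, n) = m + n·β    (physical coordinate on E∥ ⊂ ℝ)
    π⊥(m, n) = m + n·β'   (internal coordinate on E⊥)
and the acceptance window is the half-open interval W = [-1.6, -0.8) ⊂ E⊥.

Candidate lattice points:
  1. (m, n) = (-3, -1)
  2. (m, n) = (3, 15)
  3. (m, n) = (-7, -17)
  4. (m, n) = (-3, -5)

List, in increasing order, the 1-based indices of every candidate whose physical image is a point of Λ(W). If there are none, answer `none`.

2, 4

Numerically β ≈ 3.3028 and β' = −1/β ≈ -0.3028.
candidate 1: (m,n)=(-3,-1) → π∥ = -3-1·β ≈ -6.3028, π⊥ = -3-1·β' ≈ -2.6972 ∉ [-1.6, -0.8) ⇒ out
candidate 2: (m,n)=(3,15) → π∥ = 3+15·β ≈ 52.5416, π⊥ = 3+15·β' ≈ -1.5416 ∈ [-1.6, -0.8) ⇒ IN Λ
candidate 3: (m,n)=(-7,-17) → π∥ = -7-17·β ≈ -63.1472, π⊥ = -7-17·β' ≈ -1.8528 ∉ [-1.6, -0.8) ⇒ out
candidate 4: (m,n)=(-3,-5) → π∥ = -3-5·β ≈ -19.5139, π⊥ = -3-5·β' ≈ -1.4861 ∈ [-1.6, -0.8) ⇒ IN Λ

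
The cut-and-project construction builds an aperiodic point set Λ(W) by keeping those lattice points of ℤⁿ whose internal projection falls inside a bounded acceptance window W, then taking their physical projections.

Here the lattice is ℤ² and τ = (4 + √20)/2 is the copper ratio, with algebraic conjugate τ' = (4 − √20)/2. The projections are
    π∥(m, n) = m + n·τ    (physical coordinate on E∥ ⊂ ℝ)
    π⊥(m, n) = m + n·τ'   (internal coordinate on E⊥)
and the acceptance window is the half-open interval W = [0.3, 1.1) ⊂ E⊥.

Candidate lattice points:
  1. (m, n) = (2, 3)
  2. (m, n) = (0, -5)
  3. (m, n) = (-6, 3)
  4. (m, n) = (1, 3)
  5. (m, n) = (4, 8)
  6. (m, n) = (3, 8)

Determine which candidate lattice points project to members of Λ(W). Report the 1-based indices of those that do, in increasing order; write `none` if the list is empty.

none

τ' = (4−√20)/2 ≈ -0.2361.
candidate 1: (m,n)=(2,3) → π∥ = 2+3·τ ≈ 14.7082, π⊥ = 2+3·τ' ≈ 1.2918 ∉ [0.3, 1.1) ⇒ out
candidate 2: (m,n)=(0,-5) → π∥ = 0-5·τ ≈ -21.1803, π⊥ = 0-5·τ' ≈ 1.1803 ∉ [0.3, 1.1) ⇒ out
candidate 3: (m,n)=(-6,3) → π∥ = -6+3·τ ≈ 6.7082, π⊥ = -6+3·τ' ≈ -6.7082 ∉ [0.3, 1.1) ⇒ out
candidate 4: (m,n)=(1,3) → π∥ = 1+3·τ ≈ 13.7082, π⊥ = 1+3·τ' ≈ 0.2918 ∉ [0.3, 1.1) ⇒ out
candidate 5: (m,n)=(4,8) → π∥ = 4+8·τ ≈ 37.8885, π⊥ = 4+8·τ' ≈ 2.1115 ∉ [0.3, 1.1) ⇒ out
candidate 6: (m,n)=(3,8) → π∥ = 3+8·τ ≈ 36.8885, π⊥ = 3+8·τ' ≈ 1.1115 ∉ [0.3, 1.1) ⇒ out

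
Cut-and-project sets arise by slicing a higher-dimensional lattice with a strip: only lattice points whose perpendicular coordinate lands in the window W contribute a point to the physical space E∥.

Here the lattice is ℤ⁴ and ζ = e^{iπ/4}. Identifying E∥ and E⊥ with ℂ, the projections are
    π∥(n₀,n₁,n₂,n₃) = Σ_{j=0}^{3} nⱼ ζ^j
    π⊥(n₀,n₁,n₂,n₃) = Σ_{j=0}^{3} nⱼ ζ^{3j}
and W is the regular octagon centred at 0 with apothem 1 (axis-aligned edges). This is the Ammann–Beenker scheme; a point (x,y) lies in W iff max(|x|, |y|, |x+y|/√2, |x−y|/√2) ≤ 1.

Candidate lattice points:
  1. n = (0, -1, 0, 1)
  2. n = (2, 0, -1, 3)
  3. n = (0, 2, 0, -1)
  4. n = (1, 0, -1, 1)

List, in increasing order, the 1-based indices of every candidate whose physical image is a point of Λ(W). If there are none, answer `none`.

Internal map: ζ^{3j} for j=0..3 gives (1,0), (−√2/2,√2/2), (0,−1), (√2/2,√2/2).
#1 (0, -1, 0, 1): internal (1.414214, 0.000000); octagon support 1.414214 vs apothem 1 → ∉ W
#2 (2, 0, -1, 3): internal (4.121320, 3.121320); octagon support 5.121320 vs apothem 1 → ∉ W
#3 (0, 2, 0, -1): internal (-2.121320, 0.707107); octagon support 2.121320 vs apothem 1 → ∉ W
#4 (1, 0, -1, 1): internal (1.707107, 1.707107); octagon support 2.414214 vs apothem 1 → ∉ W

none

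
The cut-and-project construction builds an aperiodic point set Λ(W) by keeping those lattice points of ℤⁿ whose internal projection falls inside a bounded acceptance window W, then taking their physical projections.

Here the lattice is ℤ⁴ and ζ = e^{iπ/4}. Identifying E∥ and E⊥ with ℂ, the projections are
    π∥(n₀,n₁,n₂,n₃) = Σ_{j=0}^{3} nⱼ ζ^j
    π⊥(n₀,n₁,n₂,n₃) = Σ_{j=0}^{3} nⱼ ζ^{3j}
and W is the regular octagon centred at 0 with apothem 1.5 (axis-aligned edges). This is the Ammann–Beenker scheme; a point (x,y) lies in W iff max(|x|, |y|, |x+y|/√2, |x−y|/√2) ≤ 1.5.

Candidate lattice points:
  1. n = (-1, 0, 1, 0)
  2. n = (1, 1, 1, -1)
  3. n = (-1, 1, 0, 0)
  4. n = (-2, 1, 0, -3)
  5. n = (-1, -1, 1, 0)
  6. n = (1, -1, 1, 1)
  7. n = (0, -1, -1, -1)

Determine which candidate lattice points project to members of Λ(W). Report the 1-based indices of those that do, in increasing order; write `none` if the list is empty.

1, 2, 7

Internal map: ζ^{3j} for j=0..3 gives (1,0), (−√2/2,√2/2), (0,−1), (√2/2,√2/2).
candidate 1: n = (-1, 0, 1, 0) → π⊥ ≈ (-1.0000, -1.0000); max(|x|,|y|,|x±y|/√2) = 1.4142 ≤ 1.5 ⇒ ∈ W
candidate 2: n = (1, 1, 1, -1) → π⊥ ≈ (-0.4142, -1.0000); max(|x|,|y|,|x±y|/√2) = 1.0000 ≤ 1.5 ⇒ ∈ W
candidate 3: n = (-1, 1, 0, 0) → π⊥ ≈ (-1.7071, +0.7071); max(|x|,|y|,|x±y|/√2) = 1.7071 > 1.5 ⇒ ∉ W
candidate 4: n = (-2, 1, 0, -3) → π⊥ ≈ (-4.8284, -1.4142); max(|x|,|y|,|x±y|/√2) = 4.8284 > 1.5 ⇒ ∉ W
candidate 5: n = (-1, -1, 1, 0) → π⊥ ≈ (-0.2929, -1.7071); max(|x|,|y|,|x±y|/√2) = 1.7071 > 1.5 ⇒ ∉ W
candidate 6: n = (1, -1, 1, 1) → π⊥ ≈ (+2.4142, -1.0000); max(|x|,|y|,|x±y|/√2) = 2.4142 > 1.5 ⇒ ∉ W
candidate 7: n = (0, -1, -1, -1) → π⊥ ≈ (+0.0000, -0.4142); max(|x|,|y|,|x±y|/√2) = 0.4142 ≤ 1.5 ⇒ ∈ W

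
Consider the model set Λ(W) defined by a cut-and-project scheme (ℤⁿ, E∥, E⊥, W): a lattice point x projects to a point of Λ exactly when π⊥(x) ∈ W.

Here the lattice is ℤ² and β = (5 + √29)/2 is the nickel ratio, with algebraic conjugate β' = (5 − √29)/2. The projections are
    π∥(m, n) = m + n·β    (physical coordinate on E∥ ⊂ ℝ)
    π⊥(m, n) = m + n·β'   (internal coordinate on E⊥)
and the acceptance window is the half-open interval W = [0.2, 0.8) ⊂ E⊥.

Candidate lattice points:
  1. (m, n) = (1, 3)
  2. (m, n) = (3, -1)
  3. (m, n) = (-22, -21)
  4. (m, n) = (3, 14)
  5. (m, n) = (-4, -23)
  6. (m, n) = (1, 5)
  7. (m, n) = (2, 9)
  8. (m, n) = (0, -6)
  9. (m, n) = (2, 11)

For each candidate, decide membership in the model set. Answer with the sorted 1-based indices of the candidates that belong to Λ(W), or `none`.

1, 4, 5, 7

Numerically β ≈ 5.192582 and β' = −1/β ≈ -0.192582.
candidate 1: (m,n)=(1,3) → π∥ = 1+3·β ≈ 16.577747, π⊥ = 1+3·β' ≈ 0.422253 ∈ [0.2, 0.8) ⇒ IN Λ
candidate 2: (m,n)=(3,-1) → π∥ = 3-1·β ≈ -2.192582, π⊥ = 3-1·β' ≈ 3.192582 ∉ [0.2, 0.8) ⇒ out
candidate 3: (m,n)=(-22,-21) → π∥ = -22-21·β ≈ -131.044230, π⊥ = -22-21·β' ≈ -17.955770 ∉ [0.2, 0.8) ⇒ out
candidate 4: (m,n)=(3,14) → π∥ = 3+14·β ≈ 75.696154, π⊥ = 3+14·β' ≈ 0.303846 ∈ [0.2, 0.8) ⇒ IN Λ
candidate 5: (m,n)=(-4,-23) → π∥ = -4-23·β ≈ -123.429395, π⊥ = -4-23·β' ≈ 0.429395 ∈ [0.2, 0.8) ⇒ IN Λ
candidate 6: (m,n)=(1,5) → π∥ = 1+5·β ≈ 26.962912, π⊥ = 1+5·β' ≈ 0.037088 ∉ [0.2, 0.8) ⇒ out
candidate 7: (m,n)=(2,9) → π∥ = 2+9·β ≈ 48.733242, π⊥ = 2+9·β' ≈ 0.266758 ∈ [0.2, 0.8) ⇒ IN Λ
candidate 8: (m,n)=(0,-6) → π∥ = 0-6·β ≈ -31.155494, π⊥ = 0-6·β' ≈ 1.155494 ∉ [0.2, 0.8) ⇒ out
candidate 9: (m,n)=(2,11) → π∥ = 2+11·β ≈ 59.118406, π⊥ = 2+11·β' ≈ -0.118406 ∉ [0.2, 0.8) ⇒ out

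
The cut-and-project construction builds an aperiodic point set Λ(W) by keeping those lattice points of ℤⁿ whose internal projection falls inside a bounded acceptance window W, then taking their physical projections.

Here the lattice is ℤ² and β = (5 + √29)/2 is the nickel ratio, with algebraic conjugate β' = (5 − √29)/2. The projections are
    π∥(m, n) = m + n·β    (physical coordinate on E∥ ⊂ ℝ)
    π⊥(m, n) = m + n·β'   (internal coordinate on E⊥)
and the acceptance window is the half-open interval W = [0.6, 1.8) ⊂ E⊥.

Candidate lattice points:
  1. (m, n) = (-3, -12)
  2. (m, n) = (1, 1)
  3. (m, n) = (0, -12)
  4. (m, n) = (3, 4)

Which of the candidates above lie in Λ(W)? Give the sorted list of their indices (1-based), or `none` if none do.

2

β' = (5−√29)/2 ≈ -0.19258.
#1 (-3,-12): internal coord -3 + (-12)·β' = -0.68901; -0.68901 ∉ [0.6, 1.8) → out
#2 (1,1): internal coord 1 + (1)·β' = +0.80742; +0.80742 ∈ [0.6, 1.8) → IN Λ
#3 (0,-12): internal coord 0 + (-12)·β' = +2.31099; +2.31099 ∉ [0.6, 1.8) → out
#4 (3,4): internal coord 3 + (4)·β' = +2.22967; +2.22967 ∉ [0.6, 1.8) → out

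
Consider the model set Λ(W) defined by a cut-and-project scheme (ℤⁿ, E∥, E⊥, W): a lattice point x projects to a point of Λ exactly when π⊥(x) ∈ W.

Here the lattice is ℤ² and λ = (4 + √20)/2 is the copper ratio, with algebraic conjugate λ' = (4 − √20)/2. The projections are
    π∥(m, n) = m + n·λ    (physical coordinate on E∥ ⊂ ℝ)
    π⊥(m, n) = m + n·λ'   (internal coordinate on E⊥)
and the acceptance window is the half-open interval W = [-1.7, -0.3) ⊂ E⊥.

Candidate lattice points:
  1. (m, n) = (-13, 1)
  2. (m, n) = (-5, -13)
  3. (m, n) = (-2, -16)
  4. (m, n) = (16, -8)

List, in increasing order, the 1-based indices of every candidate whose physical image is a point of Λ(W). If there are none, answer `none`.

λ' = (4−√20)/2 ≈ -0.236068.
candidate 1: (m,n)=(-13,1) → π∥ = -13+1·λ ≈ -8.763932, π⊥ = -13+1·λ' ≈ -13.236068 ∉ [-1.7, -0.3) ⇒ out
candidate 2: (m,n)=(-5,-13) → π∥ = -5-13·λ ≈ -60.068884, π⊥ = -5-13·λ' ≈ -1.931116 ∉ [-1.7, -0.3) ⇒ out
candidate 3: (m,n)=(-2,-16) → π∥ = -2-16·λ ≈ -69.777088, π⊥ = -2-16·λ' ≈ 1.777088 ∉ [-1.7, -0.3) ⇒ out
candidate 4: (m,n)=(16,-8) → π∥ = 16-8·λ ≈ -17.888544, π⊥ = 16-8·λ' ≈ 17.888544 ∉ [-1.7, -0.3) ⇒ out

none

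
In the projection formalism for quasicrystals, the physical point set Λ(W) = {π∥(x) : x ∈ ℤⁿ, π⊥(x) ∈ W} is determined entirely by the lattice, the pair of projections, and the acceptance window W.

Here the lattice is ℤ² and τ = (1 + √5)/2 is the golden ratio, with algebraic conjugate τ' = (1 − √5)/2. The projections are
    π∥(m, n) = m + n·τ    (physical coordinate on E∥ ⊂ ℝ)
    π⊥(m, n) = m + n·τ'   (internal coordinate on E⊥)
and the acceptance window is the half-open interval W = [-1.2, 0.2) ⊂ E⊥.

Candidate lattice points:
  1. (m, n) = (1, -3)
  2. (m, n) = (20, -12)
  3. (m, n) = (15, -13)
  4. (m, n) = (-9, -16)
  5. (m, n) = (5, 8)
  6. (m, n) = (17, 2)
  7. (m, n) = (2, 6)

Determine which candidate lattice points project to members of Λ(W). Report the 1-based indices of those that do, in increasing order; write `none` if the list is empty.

Numerically τ ≈ 1.618034 and τ' = −1/τ ≈ -0.618034.
candidate 1: (m,n)=(1,-3) → π∥ = 1-3·τ ≈ -3.854102, π⊥ = 1-3·τ' ≈ 2.854102 ∉ [-1.2, 0.2) ⇒ out
candidate 2: (m,n)=(20,-12) → π∥ = 20-12·τ ≈ 0.583592, π⊥ = 20-12·τ' ≈ 27.416408 ∉ [-1.2, 0.2) ⇒ out
candidate 3: (m,n)=(15,-13) → π∥ = 15-13·τ ≈ -6.034442, π⊥ = 15-13·τ' ≈ 23.034442 ∉ [-1.2, 0.2) ⇒ out
candidate 4: (m,n)=(-9,-16) → π∥ = -9-16·τ ≈ -34.888544, π⊥ = -9-16·τ' ≈ 0.888544 ∉ [-1.2, 0.2) ⇒ out
candidate 5: (m,n)=(5,8) → π∥ = 5+8·τ ≈ 17.944272, π⊥ = 5+8·τ' ≈ 0.055728 ∈ [-1.2, 0.2) ⇒ IN Λ
candidate 6: (m,n)=(17,2) → π∥ = 17+2·τ ≈ 20.236068, π⊥ = 17+2·τ' ≈ 15.763932 ∉ [-1.2, 0.2) ⇒ out
candidate 7: (m,n)=(2,6) → π∥ = 2+6·τ ≈ 11.708204, π⊥ = 2+6·τ' ≈ -1.708204 ∉ [-1.2, 0.2) ⇒ out

5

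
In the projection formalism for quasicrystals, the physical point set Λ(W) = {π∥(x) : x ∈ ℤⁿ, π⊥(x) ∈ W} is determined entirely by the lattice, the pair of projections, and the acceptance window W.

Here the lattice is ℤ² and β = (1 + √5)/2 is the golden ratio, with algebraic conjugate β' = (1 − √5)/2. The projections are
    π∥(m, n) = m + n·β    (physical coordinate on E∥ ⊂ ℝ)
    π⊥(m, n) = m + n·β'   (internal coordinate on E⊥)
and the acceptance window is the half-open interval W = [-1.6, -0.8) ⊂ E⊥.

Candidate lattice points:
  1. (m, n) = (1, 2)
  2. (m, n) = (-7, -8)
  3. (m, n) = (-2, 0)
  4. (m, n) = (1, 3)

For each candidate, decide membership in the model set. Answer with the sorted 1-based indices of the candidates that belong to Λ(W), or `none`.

Compute β' = (1−√5)/2 = -0.61803, so π⊥(m,n) = m -0.61803·n.
[1] lift (1,2): star map gives -0.23607; window check -1.6 ≤ -0.23607 < -0.8 is false → out
[2] lift (-7,-8): star map gives -2.05573; window check -1.6 ≤ -2.05573 < -0.8 is false → out
[3] lift (-2,0): star map gives -2.00000; window check -1.6 ≤ -2.00000 < -0.8 is false → out
[4] lift (1,3): star map gives -0.85410; window check -1.6 ≤ -0.85410 < -0.8 is true → IN Λ

4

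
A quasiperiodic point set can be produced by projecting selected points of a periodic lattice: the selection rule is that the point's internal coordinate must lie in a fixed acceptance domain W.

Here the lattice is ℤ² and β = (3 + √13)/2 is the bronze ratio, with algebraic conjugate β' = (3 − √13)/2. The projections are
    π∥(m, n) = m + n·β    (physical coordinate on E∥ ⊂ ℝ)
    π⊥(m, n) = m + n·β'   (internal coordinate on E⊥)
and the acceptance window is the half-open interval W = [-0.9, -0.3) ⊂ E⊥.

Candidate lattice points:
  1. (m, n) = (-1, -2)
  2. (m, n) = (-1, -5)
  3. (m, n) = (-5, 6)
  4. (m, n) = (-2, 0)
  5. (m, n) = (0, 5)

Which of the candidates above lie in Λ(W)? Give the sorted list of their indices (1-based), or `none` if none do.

1

β' = (3−√13)/2 ≈ -0.30278.
#1 (-1,-2): internal coord -1 + (-2)·β' = -0.39445; -0.39445 ∈ [-0.9, -0.3) → IN Λ
#2 (-1,-5): internal coord -1 + (-5)·β' = +0.51388; +0.51388 ∉ [-0.9, -0.3) → out
#3 (-5,6): internal coord -5 + (6)·β' = -6.81665; -6.81665 ∉ [-0.9, -0.3) → out
#4 (-2,0): internal coord -2 + (0)·β' = -2.00000; -2.00000 ∉ [-0.9, -0.3) → out
#5 (0,5): internal coord 0 + (5)·β' = -1.51388; -1.51388 ∉ [-0.9, -0.3) → out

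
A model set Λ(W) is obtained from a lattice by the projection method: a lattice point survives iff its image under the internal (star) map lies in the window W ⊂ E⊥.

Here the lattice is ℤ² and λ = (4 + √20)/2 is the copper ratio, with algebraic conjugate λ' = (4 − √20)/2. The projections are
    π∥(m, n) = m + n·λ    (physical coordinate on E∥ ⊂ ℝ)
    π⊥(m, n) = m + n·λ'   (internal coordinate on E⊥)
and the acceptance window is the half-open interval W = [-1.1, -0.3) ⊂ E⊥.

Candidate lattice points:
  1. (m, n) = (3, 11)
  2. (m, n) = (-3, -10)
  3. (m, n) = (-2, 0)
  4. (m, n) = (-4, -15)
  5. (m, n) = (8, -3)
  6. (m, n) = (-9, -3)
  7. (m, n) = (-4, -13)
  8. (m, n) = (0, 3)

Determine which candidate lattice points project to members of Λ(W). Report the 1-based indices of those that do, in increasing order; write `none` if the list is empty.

Numerically λ ≈ 4.236068 and λ' = −1/λ ≈ -0.236068.
[1] lift (3,11): star map gives 0.403252; window check -1.1 ≤ 0.403252 < -0.3 is false → out
[2] lift (-3,-10): star map gives -0.639320; window check -1.1 ≤ -0.639320 < -0.3 is true → IN Λ
[3] lift (-2,0): star map gives -2.000000; window check -1.1 ≤ -2.000000 < -0.3 is false → out
[4] lift (-4,-15): star map gives -0.458980; window check -1.1 ≤ -0.458980 < -0.3 is true → IN Λ
[5] lift (8,-3): star map gives 8.708204; window check -1.1 ≤ 8.708204 < -0.3 is false → out
[6] lift (-9,-3): star map gives -8.291796; window check -1.1 ≤ -8.291796 < -0.3 is false → out
[7] lift (-4,-13): star map gives -0.931116; window check -1.1 ≤ -0.931116 < -0.3 is true → IN Λ
[8] lift (0,3): star map gives -0.708204; window check -1.1 ≤ -0.708204 < -0.3 is true → IN Λ

2, 4, 7, 8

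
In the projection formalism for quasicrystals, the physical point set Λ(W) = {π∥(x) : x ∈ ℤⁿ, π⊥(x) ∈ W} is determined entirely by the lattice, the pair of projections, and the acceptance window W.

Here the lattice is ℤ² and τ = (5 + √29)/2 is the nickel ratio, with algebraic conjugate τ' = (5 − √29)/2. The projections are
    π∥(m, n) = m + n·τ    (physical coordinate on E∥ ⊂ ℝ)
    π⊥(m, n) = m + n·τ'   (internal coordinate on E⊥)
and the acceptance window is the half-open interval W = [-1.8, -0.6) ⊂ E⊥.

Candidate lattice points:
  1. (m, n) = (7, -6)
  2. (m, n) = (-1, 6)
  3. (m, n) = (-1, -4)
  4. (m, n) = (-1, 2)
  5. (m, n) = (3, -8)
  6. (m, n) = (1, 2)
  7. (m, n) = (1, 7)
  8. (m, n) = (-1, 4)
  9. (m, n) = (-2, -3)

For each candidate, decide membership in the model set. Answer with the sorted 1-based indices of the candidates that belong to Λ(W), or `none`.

4, 8, 9

Compute τ' = (5−√29)/2 = -0.1926, so π⊥(m,n) = m -0.1926·n.
candidate 1: (m,n)=(7,-6) → π∥ = 7-6·τ ≈ -24.1555, π⊥ = 7-6·τ' ≈ 8.1555 ∉ [-1.8, -0.6) ⇒ out
candidate 2: (m,n)=(-1,6) → π∥ = -1+6·τ ≈ 30.1555, π⊥ = -1+6·τ' ≈ -2.1555 ∉ [-1.8, -0.6) ⇒ out
candidate 3: (m,n)=(-1,-4) → π∥ = -1-4·τ ≈ -21.7703, π⊥ = -1-4·τ' ≈ -0.2297 ∉ [-1.8, -0.6) ⇒ out
candidate 4: (m,n)=(-1,2) → π∥ = -1+2·τ ≈ 9.3852, π⊥ = -1+2·τ' ≈ -1.3852 ∈ [-1.8, -0.6) ⇒ IN Λ
candidate 5: (m,n)=(3,-8) → π∥ = 3-8·τ ≈ -38.5407, π⊥ = 3-8·τ' ≈ 4.5407 ∉ [-1.8, -0.6) ⇒ out
candidate 6: (m,n)=(1,2) → π∥ = 1+2·τ ≈ 11.3852, π⊥ = 1+2·τ' ≈ 0.6148 ∉ [-1.8, -0.6) ⇒ out
candidate 7: (m,n)=(1,7) → π∥ = 1+7·τ ≈ 37.3481, π⊥ = 1+7·τ' ≈ -0.3481 ∉ [-1.8, -0.6) ⇒ out
candidate 8: (m,n)=(-1,4) → π∥ = -1+4·τ ≈ 19.7703, π⊥ = -1+4·τ' ≈ -1.7703 ∈ [-1.8, -0.6) ⇒ IN Λ
candidate 9: (m,n)=(-2,-3) → π∥ = -2-3·τ ≈ -17.5777, π⊥ = -2-3·τ' ≈ -1.4223 ∈ [-1.8, -0.6) ⇒ IN Λ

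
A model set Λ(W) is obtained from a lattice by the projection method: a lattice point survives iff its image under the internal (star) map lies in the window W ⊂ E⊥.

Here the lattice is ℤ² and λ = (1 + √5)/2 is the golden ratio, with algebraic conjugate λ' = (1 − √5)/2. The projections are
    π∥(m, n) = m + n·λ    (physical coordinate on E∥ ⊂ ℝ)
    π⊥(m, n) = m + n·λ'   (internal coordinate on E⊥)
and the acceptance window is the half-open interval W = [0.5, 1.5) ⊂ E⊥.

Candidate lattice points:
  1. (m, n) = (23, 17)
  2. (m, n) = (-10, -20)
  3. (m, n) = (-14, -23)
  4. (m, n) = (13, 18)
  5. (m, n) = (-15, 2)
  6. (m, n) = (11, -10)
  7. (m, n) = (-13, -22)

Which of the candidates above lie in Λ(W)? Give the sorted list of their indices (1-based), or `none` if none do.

7

Compute λ' = (1−√5)/2 = -0.618034, so π⊥(m,n) = m -0.618034·n.
#1 (23,17): internal coord 23 + (17)·λ' = +12.493422; +12.493422 ∉ [0.5, 1.5) → out
#2 (-10,-20): internal coord -10 + (-20)·λ' = +2.360680; +2.360680 ∉ [0.5, 1.5) → out
#3 (-14,-23): internal coord -14 + (-23)·λ' = +0.214782; +0.214782 ∉ [0.5, 1.5) → out
#4 (13,18): internal coord 13 + (18)·λ' = +1.875388; +1.875388 ∉ [0.5, 1.5) → out
#5 (-15,2): internal coord -15 + (2)·λ' = -16.236068; -16.236068 ∉ [0.5, 1.5) → out
#6 (11,-10): internal coord 11 + (-10)·λ' = +17.180340; +17.180340 ∉ [0.5, 1.5) → out
#7 (-13,-22): internal coord -13 + (-22)·λ' = +0.596748; +0.596748 ∈ [0.5, 1.5) → IN Λ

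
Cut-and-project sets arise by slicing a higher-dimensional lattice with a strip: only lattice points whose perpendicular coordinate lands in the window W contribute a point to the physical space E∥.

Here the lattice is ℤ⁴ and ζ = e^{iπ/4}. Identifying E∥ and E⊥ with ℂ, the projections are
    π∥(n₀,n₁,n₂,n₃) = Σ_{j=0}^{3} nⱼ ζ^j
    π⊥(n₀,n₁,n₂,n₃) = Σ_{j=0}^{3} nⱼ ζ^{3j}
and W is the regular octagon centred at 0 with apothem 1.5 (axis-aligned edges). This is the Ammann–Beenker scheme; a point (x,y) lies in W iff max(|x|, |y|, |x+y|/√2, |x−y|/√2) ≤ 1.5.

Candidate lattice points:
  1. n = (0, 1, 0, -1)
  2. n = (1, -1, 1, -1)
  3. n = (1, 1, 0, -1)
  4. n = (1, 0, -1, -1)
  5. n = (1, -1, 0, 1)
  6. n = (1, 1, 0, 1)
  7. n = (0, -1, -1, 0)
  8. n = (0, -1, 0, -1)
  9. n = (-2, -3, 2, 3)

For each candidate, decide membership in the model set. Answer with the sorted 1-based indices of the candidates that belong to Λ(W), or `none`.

1, 3, 4, 7, 8

π⊥(n) = n₀ + n₁ζ³ + n₂ζ⁶ + n₃ζ⁹ where ζ = e^{iπ/4}.
candidate 1: n = (0, 1, 0, -1) → π⊥ ≈ (-1.41421, +0.00000); max(|x|,|y|,|x±y|/√2) = 1.41421 ≤ 1.5 ⇒ ∈ W
candidate 2: n = (1, -1, 1, -1) → π⊥ ≈ (+1.00000, -2.41421); max(|x|,|y|,|x±y|/√2) = 2.41421 > 1.5 ⇒ ∉ W
candidate 3: n = (1, 1, 0, -1) → π⊥ ≈ (-0.41421, +0.00000); max(|x|,|y|,|x±y|/√2) = 0.41421 ≤ 1.5 ⇒ ∈ W
candidate 4: n = (1, 0, -1, -1) → π⊥ ≈ (+0.29289, +0.29289); max(|x|,|y|,|x±y|/√2) = 0.41421 ≤ 1.5 ⇒ ∈ W
candidate 5: n = (1, -1, 0, 1) → π⊥ ≈ (+2.41421, +0.00000); max(|x|,|y|,|x±y|/√2) = 2.41421 > 1.5 ⇒ ∉ W
candidate 6: n = (1, 1, 0, 1) → π⊥ ≈ (+1.00000, +1.41421); max(|x|,|y|,|x±y|/√2) = 1.70711 > 1.5 ⇒ ∉ W
candidate 7: n = (0, -1, -1, 0) → π⊥ ≈ (+0.70711, +0.29289); max(|x|,|y|,|x±y|/√2) = 0.70711 ≤ 1.5 ⇒ ∈ W
candidate 8: n = (0, -1, 0, -1) → π⊥ ≈ (+0.00000, -1.41421); max(|x|,|y|,|x±y|/√2) = 1.41421 ≤ 1.5 ⇒ ∈ W
candidate 9: n = (-2, -3, 2, 3) → π⊥ ≈ (+2.24264, -2.00000); max(|x|,|y|,|x±y|/√2) = 3.00000 > 1.5 ⇒ ∉ W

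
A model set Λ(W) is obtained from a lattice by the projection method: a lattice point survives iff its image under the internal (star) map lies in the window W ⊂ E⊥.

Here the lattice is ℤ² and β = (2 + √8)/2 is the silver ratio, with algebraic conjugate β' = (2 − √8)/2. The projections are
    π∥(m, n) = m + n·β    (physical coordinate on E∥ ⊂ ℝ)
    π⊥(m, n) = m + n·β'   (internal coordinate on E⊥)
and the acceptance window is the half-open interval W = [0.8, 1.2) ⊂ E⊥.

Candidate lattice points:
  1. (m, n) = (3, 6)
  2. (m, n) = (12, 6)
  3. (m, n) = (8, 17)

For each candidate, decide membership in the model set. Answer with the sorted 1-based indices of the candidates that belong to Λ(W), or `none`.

3

Numerically β ≈ 2.4142 and β' = −1/β ≈ -0.4142.
#1 (3,6): internal coord 3 + (6)·β' = +0.5147; +0.5147 ∉ [0.8, 1.2) → out
#2 (12,6): internal coord 12 + (6)·β' = +9.5147; +9.5147 ∉ [0.8, 1.2) → out
#3 (8,17): internal coord 8 + (17)·β' = +0.9584; +0.9584 ∈ [0.8, 1.2) → IN Λ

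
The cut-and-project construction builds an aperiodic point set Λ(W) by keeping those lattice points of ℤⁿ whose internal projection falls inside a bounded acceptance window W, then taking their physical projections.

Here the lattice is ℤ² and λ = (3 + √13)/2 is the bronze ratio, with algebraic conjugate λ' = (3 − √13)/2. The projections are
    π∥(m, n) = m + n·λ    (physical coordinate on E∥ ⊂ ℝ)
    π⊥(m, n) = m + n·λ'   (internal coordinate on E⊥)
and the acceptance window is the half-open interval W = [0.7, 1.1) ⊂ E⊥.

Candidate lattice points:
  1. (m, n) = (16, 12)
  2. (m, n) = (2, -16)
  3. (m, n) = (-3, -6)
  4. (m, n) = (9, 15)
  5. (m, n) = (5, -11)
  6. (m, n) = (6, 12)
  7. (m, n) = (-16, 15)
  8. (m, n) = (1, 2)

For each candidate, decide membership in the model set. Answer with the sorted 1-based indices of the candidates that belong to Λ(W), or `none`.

none

Compute λ' = (3−√13)/2 = -0.3028, so π⊥(m,n) = m -0.3028·n.
#1 (16,12): internal coord 16 + (12)·λ' = +12.3667; +12.3667 ∉ [0.7, 1.1) → out
#2 (2,-16): internal coord 2 + (-16)·λ' = +6.8444; +6.8444 ∉ [0.7, 1.1) → out
#3 (-3,-6): internal coord -3 + (-6)·λ' = -1.1833; -1.1833 ∉ [0.7, 1.1) → out
#4 (9,15): internal coord 9 + (15)·λ' = +4.4584; +4.4584 ∉ [0.7, 1.1) → out
#5 (5,-11): internal coord 5 + (-11)·λ' = +8.3305; +8.3305 ∉ [0.7, 1.1) → out
#6 (6,12): internal coord 6 + (12)·λ' = +2.3667; +2.3667 ∉ [0.7, 1.1) → out
#7 (-16,15): internal coord -16 + (15)·λ' = -20.5416; -20.5416 ∉ [0.7, 1.1) → out
#8 (1,2): internal coord 1 + (2)·λ' = +0.3944; +0.3944 ∉ [0.7, 1.1) → out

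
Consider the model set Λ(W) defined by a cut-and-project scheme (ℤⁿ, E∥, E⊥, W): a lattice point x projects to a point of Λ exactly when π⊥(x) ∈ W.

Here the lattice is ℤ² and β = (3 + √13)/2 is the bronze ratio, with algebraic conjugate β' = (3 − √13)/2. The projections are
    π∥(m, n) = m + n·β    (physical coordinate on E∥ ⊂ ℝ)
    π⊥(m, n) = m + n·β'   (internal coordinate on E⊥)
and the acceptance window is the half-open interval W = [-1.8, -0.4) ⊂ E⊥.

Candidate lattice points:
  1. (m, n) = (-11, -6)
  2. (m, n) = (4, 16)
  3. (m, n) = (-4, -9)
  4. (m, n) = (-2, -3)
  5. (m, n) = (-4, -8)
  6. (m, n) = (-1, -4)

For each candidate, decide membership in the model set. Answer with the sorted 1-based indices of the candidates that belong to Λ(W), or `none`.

Compute β' = (3−√13)/2 = -0.30278, so π⊥(m,n) = m -0.30278·n.
[1] lift (-11,-6): star map gives -9.18335; window check -1.8 ≤ -9.18335 < -0.4 is false → out
[2] lift (4,16): star map gives -0.84441; window check -1.8 ≤ -0.84441 < -0.4 is true → IN Λ
[3] lift (-4,-9): star map gives -1.27502; window check -1.8 ≤ -1.27502 < -0.4 is true → IN Λ
[4] lift (-2,-3): star map gives -1.09167; window check -1.8 ≤ -1.09167 < -0.4 is true → IN Λ
[5] lift (-4,-8): star map gives -1.57779; window check -1.8 ≤ -1.57779 < -0.4 is true → IN Λ
[6] lift (-1,-4): star map gives 0.21110; window check -1.8 ≤ 0.21110 < -0.4 is false → out

2, 3, 4, 5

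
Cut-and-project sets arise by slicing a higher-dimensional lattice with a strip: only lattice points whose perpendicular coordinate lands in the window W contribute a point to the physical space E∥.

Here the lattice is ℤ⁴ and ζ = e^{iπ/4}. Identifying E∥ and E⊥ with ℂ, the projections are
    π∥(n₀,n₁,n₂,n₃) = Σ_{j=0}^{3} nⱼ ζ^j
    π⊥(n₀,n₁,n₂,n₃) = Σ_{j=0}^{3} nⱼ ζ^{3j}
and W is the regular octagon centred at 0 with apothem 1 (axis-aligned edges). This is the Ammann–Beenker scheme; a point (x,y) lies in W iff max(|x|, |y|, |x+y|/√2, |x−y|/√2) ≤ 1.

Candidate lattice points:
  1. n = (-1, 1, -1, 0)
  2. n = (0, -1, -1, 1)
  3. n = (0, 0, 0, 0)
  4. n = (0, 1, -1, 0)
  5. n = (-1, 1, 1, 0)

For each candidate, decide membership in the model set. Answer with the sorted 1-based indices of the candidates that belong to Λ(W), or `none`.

3

With ζ = e^{iπ/4} the internal vectors are ζ^0,ζ^3,ζ^6,ζ^9.
candidate 1: n = (-1, 1, -1, 0) → π⊥ ≈ (-1.70711, +1.70711); max(|x|,|y|,|x±y|/√2) = 2.41421 > 1 ⇒ ∉ W
candidate 2: n = (0, -1, -1, 1) → π⊥ ≈ (+1.41421, +1.00000); max(|x|,|y|,|x±y|/√2) = 1.70711 > 1 ⇒ ∉ W
candidate 3: n = (0, 0, 0, 0) → π⊥ ≈ (+0.00000, +0.00000); max(|x|,|y|,|x±y|/√2) = 0.00000 ≤ 1 ⇒ ∈ W
candidate 4: n = (0, 1, -1, 0) → π⊥ ≈ (-0.70711, +1.70711); max(|x|,|y|,|x±y|/√2) = 1.70711 > 1 ⇒ ∉ W
candidate 5: n = (-1, 1, 1, 0) → π⊥ ≈ (-1.70711, -0.29289); max(|x|,|y|,|x±y|/√2) = 1.70711 > 1 ⇒ ∉ W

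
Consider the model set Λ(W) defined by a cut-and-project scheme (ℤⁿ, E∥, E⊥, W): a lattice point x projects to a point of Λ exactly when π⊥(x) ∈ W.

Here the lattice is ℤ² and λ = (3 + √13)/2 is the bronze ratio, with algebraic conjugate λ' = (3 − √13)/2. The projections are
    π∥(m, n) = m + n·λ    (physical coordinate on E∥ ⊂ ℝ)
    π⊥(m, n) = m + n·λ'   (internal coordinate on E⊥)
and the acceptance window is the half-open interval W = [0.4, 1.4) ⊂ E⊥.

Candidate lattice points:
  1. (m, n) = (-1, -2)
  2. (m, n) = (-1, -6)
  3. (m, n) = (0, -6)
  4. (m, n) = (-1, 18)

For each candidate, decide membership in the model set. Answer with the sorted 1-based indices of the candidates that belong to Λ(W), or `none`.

2

Numerically λ ≈ 3.30278 and λ' = −1/λ ≈ -0.30278.
[1] lift (-1,-2): star map gives -0.39445; window check 0.4 ≤ -0.39445 < 1.4 is false → out
[2] lift (-1,-6): star map gives 0.81665; window check 0.4 ≤ 0.81665 < 1.4 is true → IN Λ
[3] lift (0,-6): star map gives 1.81665; window check 0.4 ≤ 1.81665 < 1.4 is false → out
[4] lift (-1,18): star map gives -6.44996; window check 0.4 ≤ -6.44996 < 1.4 is false → out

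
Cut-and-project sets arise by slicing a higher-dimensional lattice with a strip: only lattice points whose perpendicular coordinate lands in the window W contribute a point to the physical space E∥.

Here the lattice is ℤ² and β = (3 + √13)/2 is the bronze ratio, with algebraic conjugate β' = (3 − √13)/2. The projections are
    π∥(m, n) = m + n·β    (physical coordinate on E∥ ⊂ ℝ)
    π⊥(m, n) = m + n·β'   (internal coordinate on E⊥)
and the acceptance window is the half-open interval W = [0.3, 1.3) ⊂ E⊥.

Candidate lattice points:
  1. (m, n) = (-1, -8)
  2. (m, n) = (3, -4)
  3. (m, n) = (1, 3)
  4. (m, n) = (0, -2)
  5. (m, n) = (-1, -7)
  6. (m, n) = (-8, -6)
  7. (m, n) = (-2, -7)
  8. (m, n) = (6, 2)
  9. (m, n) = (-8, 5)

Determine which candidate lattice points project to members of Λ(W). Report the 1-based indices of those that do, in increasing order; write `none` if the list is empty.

4, 5

Numerically β ≈ 3.3028 and β' = −1/β ≈ -0.3028.
#1 (-1,-8): internal coord -1 + (-8)·β' = +1.4222; +1.4222 ∉ [0.3, 1.3) → out
#2 (3,-4): internal coord 3 + (-4)·β' = +4.2111; +4.2111 ∉ [0.3, 1.3) → out
#3 (1,3): internal coord 1 + (3)·β' = +0.0917; +0.0917 ∉ [0.3, 1.3) → out
#4 (0,-2): internal coord 0 + (-2)·β' = +0.6056; +0.6056 ∈ [0.3, 1.3) → IN Λ
#5 (-1,-7): internal coord -1 + (-7)·β' = +1.1194; +1.1194 ∈ [0.3, 1.3) → IN Λ
#6 (-8,-6): internal coord -8 + (-6)·β' = -6.1833; -6.1833 ∉ [0.3, 1.3) → out
#7 (-2,-7): internal coord -2 + (-7)·β' = +0.1194; +0.1194 ∉ [0.3, 1.3) → out
#8 (6,2): internal coord 6 + (2)·β' = +5.3944; +5.3944 ∉ [0.3, 1.3) → out
#9 (-8,5): internal coord -8 + (5)·β' = -9.5139; -9.5139 ∉ [0.3, 1.3) → out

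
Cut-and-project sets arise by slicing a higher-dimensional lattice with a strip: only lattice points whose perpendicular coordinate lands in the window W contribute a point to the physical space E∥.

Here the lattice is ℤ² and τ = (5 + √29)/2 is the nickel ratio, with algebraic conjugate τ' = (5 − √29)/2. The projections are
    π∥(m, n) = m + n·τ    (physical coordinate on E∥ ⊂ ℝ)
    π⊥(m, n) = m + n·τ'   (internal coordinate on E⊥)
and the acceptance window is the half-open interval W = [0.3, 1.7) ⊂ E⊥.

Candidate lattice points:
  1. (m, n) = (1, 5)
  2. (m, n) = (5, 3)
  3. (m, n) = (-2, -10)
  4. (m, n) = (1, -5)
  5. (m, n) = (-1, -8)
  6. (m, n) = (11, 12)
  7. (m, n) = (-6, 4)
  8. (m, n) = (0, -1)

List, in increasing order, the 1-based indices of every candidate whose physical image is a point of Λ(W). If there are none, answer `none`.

τ' = (5−√29)/2 ≈ -0.1926.
[1] lift (1,5): star map gives 0.0371; window check 0.3 ≤ 0.0371 < 1.7 is false → out
[2] lift (5,3): star map gives 4.4223; window check 0.3 ≤ 4.4223 < 1.7 is false → out
[3] lift (-2,-10): star map gives -0.0742; window check 0.3 ≤ -0.0742 < 1.7 is false → out
[4] lift (1,-5): star map gives 1.9629; window check 0.3 ≤ 1.9629 < 1.7 is false → out
[5] lift (-1,-8): star map gives 0.5407; window check 0.3 ≤ 0.5407 < 1.7 is true → IN Λ
[6] lift (11,12): star map gives 8.6890; window check 0.3 ≤ 8.6890 < 1.7 is false → out
[7] lift (-6,4): star map gives -6.7703; window check 0.3 ≤ -6.7703 < 1.7 is false → out
[8] lift (0,-1): star map gives 0.1926; window check 0.3 ≤ 0.1926 < 1.7 is false → out

5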